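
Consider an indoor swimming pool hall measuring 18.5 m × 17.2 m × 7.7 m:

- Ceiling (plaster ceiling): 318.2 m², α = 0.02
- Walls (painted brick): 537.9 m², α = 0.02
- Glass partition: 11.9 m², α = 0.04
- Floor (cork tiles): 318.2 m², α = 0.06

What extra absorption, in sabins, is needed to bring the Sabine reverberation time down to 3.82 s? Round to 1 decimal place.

66.6 sabins

Total absorption A₁ = 318.2·0.02 + 537.9·0.02 + 11.9·0.04 + 318.2·0.06
  = 6.364 + 10.758 + 0.476 + 19.092 = 36.690 m² sabins.
V = 2450.14 m³. Required absorption A₂ = 0.161 × 2450.14 / 3.82 = 103.265 sabins.
Additional absorption ΔA = 103.265 − 36.690 = 66.6 sabins.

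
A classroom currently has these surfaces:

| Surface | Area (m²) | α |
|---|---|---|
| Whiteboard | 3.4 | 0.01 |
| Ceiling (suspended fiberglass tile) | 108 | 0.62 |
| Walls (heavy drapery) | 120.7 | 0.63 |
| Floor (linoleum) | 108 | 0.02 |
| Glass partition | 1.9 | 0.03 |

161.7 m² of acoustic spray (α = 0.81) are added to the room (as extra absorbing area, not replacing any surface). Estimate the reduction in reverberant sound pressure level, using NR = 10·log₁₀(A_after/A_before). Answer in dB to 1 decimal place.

Equivalent absorption area: A_before = 3.4*0.01 + 108*0.62 + 120.7*0.63 + 108*0.02 + 1.9*0.03 = 145.252 m².
Treatment contributes 161.7·0.81 = 130.977 sabins.
A_after = 145.252 + 130.977 = 276.229 sabins.
Reduction = 10 log₁₀(A_after/A_before) = 10 log₁₀(1.9017) = 2.8 dB.

2.8 dB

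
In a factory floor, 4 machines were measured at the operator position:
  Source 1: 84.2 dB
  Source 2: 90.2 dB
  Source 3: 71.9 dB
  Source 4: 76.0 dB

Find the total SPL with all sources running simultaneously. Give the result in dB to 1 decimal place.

Sum in the linear (power) domain: Σ 10^(Lᵢ/10) = 10^(84.2/10) + 10^(90.2/10) + 10^(71.9/10) + 10^(76.0/10) = 1.365e+09.
Combined level = 10 log₁₀(1.365e+09) = 91.4 dB.

91.4 dB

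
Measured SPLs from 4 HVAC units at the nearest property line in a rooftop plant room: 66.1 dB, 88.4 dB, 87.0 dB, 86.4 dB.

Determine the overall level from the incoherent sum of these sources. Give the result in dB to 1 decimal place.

92.1 dB

Sum in the linear (power) domain: Σ 10^(Lᵢ/10) = 10^(66.1/10) + 10^(88.4/10) + 10^(87.0/10) + 10^(86.4/10) = 1.634e+09.
Back to dB: 10·log₁₀ Σ = 92.1 dB.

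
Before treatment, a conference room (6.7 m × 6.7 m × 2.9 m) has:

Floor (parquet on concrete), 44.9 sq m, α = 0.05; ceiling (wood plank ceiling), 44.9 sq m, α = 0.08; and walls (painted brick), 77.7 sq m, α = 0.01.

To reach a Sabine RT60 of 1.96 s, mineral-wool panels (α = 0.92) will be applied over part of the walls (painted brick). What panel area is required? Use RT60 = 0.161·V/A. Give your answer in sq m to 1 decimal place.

A₁ = Σ Sᵢαᵢ = 44.9·0.05 + 44.9·0.08 + 77.7·0.01 = 6.614 sabins.
Required A₂ = 0.161·130.181/1.96 = 10.693 sabins.
Absorption to add: 10.693 − 6.614 = 4.079 sabins.
Net gain per sq m: Δα = 0.92 − 0.01 = 0.91.
Area = ΔA/Δα = 4.079/0.91 = 4.5 sq m.

4.5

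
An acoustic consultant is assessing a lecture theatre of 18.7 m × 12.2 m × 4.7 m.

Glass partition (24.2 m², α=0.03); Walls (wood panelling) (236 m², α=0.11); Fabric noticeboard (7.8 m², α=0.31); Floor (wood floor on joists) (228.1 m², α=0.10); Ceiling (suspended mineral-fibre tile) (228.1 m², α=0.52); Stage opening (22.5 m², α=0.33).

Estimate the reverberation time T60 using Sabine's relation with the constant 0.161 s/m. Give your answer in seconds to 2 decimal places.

Equivalent absorption area: A = 24.2×0.03 + 236×0.11 + 7.8×0.31 + 228.1×0.10 + 228.1×0.52 + 22.5×0.33 = 177.951 m².
V = 18.7·12.2·4.7 = 1072.258 m³.
RT60 = 0.161 · V / A = 0.161 × 1072.258 / 177.951 = 0.97 s.

0.97 s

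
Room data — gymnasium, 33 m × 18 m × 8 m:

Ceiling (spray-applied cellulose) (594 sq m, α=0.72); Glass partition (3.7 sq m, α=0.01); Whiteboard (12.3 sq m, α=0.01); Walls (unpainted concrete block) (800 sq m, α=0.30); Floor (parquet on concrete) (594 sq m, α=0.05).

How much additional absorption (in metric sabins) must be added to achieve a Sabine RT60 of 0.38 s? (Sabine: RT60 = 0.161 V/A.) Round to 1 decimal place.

Equivalent absorption area: A₁ = 594·0.72 + 3.7·0.01 + 12.3·0.01 + 800·0.30 + 594·0.05 = 697.540 sq m.
Target A₂ = 0.161·4752/0.38 = 2013.347 sabins (V = 4752 m³).
Shortfall: 2013.347 − 697.540 = 1315.8 sabins.

1315.8 sabins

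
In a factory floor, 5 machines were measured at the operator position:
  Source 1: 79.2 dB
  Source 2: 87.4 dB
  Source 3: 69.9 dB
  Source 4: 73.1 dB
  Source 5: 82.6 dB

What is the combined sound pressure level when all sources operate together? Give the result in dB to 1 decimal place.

Sum in the linear (power) domain: Σ 10^(Lᵢ/10) = 10^(79.2/10) + 10^(87.4/10) + 10^(69.9/10) + 10^(73.1/10) + 10^(82.6/10) = 8.449e+08.
Combined level = 10 log₁₀(8.449e+08) = 89.3 dB.

89.3 dB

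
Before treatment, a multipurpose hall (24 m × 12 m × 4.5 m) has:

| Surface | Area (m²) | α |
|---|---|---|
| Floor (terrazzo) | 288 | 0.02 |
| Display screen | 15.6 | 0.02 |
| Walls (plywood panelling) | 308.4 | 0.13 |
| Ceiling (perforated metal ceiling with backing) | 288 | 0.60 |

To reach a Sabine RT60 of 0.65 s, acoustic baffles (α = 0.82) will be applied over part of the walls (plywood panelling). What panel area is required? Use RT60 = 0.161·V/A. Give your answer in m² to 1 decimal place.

147.9

A₁ = Σ Sᵢαᵢ = 288×0.02 + 15.6×0.02 + 308.4×0.13 + 288×0.60 = 218.964 sabins.
Required A₂ = 0.161·1296/0.65 = 321.009 sabins.
ΔA needed = 321.009 − 218.964 = 102.045 sabins.
Each m² of panel replacing the walls (plywood panelling) adds (0.82 − 0.13) = 0.69 sabins.
Area = ΔA/Δα = 102.045/0.69 = 147.9 m².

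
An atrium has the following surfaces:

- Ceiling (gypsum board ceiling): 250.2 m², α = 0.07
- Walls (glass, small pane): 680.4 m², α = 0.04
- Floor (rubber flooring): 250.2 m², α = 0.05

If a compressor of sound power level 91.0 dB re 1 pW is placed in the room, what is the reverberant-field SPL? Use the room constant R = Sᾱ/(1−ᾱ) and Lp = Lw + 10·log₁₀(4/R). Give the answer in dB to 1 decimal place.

Σ(Sᵢαᵢ) = 250.2·0.07 + 680.4·0.04 + 250.2·0.05 = 57.240; total area S = 1180.8 m².
ᾱ = 0.0485, so room constant R = A/(1−ᾱ) = 60.158 m².
Lp = Lw + 10 log₁₀(4/R) = 91.0 -11.77 = 79.2 dB.

79.2 dB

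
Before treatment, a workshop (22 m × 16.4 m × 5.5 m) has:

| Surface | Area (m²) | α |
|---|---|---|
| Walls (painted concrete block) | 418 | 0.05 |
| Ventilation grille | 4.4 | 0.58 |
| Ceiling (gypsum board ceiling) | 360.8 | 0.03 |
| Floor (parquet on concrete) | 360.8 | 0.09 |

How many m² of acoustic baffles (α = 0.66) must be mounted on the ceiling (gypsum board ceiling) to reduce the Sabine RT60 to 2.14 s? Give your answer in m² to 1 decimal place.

131.0

Equivalent absorption area: A₁ = 418·0.05 + 4.4·0.58 + 360.8·0.03 + 360.8·0.09 = 66.748 m².
Required A₂ = 0.161·1984.4/2.14 = 149.294 sabins.
Absorption to add: 149.294 − 66.748 = 82.546 sabins.
Each m² of panel replacing the ceiling (gypsum board ceiling) adds (0.66 − 0.03) = 0.63 sabins.
Area = ΔA/Δα = 82.546/0.63 = 131.0 m².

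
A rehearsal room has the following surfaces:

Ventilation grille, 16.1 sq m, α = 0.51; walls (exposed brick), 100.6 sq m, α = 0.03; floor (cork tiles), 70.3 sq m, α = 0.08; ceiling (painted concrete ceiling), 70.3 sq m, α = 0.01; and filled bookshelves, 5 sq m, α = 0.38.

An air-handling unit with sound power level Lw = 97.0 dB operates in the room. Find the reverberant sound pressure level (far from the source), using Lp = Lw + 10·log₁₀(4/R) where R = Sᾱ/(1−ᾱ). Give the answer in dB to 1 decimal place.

A = 19.456 sabins; S = 262.3 sq m.
ᾱ = 19.456/262.3 = 0.0742; R = Sᾱ/(1−ᾱ) = 19.456/(1−0.0742) = 21.015 sq m.
Lp = 97.0 + 10·log₁₀(4/21.015) = 97.0 + (-7.20) = 89.8 dB.

89.8 dB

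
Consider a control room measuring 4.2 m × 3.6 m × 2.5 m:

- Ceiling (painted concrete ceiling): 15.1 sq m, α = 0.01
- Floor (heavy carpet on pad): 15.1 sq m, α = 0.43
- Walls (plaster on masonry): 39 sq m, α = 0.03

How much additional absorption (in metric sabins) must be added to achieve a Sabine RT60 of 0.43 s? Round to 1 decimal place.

6.3 sabins

Total absorption A₁ = 15.1×0.01 + 15.1×0.43 + 39×0.03
  = 0.151 + 6.493 + 1.170 = 7.814 sq m sabins.
V = 37.8 m³. Required absorption A₂ = 0.161 × 37.8 / 0.43 = 14.153 sabins.
ΔA = A₂ − A₁ = 14.153 − 7.814 = 6.3 sabins.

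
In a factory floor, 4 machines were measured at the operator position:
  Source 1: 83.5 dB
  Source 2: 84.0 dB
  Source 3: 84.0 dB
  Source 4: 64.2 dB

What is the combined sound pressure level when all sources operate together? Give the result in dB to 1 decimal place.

88.6 dB

Converting to relative power and adding: 10^(83.5/10) + 10^(84.0/10) + 10^(84.0/10) + 10^(64.2/10) = 7.289e+08.
L_total = 10·log₁₀(7.289e+08) = 88.6 dB.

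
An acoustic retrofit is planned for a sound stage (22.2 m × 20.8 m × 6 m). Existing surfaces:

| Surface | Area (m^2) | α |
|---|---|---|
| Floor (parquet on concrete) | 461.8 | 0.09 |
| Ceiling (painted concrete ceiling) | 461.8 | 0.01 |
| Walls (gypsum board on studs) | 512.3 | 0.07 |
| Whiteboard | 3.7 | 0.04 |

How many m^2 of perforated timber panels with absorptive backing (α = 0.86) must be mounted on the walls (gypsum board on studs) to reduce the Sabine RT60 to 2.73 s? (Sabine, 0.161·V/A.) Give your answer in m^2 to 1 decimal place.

A₁ = Σ Sᵢαᵢ = 461.8×0.09 + 461.8×0.01 + 512.3×0.07 + 3.7×0.04 = 82.189 sabins.
V = 2770.56 m³. Target absorption A₂ = 0.161 × 2770.56 / 2.73 = 163.392 sabins.
ΔA needed = 163.392 − 82.189 = 81.203 sabins.
Net gain per m^2: Δα = 0.86 − 0.07 = 0.79.
Panel area = 81.203 / 0.79 = 102.8 m^2.

102.8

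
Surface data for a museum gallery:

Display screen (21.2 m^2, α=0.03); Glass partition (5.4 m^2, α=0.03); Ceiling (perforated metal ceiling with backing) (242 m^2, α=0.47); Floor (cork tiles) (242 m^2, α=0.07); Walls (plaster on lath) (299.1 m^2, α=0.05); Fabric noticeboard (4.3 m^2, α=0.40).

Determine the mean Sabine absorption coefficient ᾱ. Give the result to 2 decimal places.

0.18

S = Σ Sᵢ = 21.2 + 5.4 + 242 + 242 + 299.1 + 4.3 = 814.0 m^2.
Σ(Sᵢαᵢ) = 21.2×0.03 + 5.4×0.03 + 242×0.47 + 242×0.07 + 299.1×0.05 + 4.3×0.40 = 148.153.
ᾱ = A/S = 0.18.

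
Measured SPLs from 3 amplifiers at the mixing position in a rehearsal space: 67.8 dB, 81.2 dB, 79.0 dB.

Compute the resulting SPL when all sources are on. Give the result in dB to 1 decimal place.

Σ 10^(Lᵢ/10) = 2.173e+08.
Combined level = 10 log₁₀(2.173e+08) = 83.4 dB.

83.4 dB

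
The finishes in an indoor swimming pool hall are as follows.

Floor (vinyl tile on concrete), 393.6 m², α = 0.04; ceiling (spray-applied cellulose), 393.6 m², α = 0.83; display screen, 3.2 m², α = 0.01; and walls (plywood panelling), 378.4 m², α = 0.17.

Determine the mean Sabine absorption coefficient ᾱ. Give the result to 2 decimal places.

Total surface area S = 1168.8 m².
Weighted sum Σ Sα = 406.792.
ᾱ = A/S = 0.35.

0.35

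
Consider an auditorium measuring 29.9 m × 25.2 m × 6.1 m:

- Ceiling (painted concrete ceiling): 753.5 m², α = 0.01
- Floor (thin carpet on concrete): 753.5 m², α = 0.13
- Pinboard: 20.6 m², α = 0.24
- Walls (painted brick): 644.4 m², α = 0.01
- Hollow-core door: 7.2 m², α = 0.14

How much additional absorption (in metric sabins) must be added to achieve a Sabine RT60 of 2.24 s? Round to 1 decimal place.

212.5 sabins

Equivalent absorption area: A₁ = 753.5*0.01 + 753.5*0.13 + 20.6*0.24 + 644.4*0.01 + 7.2*0.14 = 117.886 m².
V = 4596.228 m³. Required absorption A₂ = 0.161 × 4596.228 / 2.24 = 330.354 sabins.
ΔA = A₂ − A₁ = 330.354 − 117.886 = 212.5 sabins.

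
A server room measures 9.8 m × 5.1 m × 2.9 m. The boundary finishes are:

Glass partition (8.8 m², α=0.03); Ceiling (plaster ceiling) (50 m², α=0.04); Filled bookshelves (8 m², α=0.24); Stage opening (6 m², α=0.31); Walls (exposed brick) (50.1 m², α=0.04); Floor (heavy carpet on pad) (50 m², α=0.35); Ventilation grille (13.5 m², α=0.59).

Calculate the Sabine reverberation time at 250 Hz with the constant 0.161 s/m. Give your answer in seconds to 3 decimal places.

Summing Sᵢαᵢ: 0.264 + 2.000 + 1.920 + 1.860 + 2.004 + 17.500 + 7.965 → A = 33.513 sabins.
Room volume: 144.942 m³.
Sabine: RT60 = 0.161 × 144.942 / 33.513 = 0.696 s.

0.696 s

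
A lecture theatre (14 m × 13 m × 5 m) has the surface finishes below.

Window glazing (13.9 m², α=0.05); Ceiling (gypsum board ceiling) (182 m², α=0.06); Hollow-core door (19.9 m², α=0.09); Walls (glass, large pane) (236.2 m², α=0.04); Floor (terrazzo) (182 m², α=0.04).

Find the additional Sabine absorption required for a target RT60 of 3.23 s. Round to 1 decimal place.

15.2 sabins

Summing Sᵢαᵢ: 0.695 + 10.920 + 1.791 + 9.448 + 7.280 → A₁ = 30.134 sabins.
For T = 3.23 s, need A₂ = 0.161·V/T = 0.161·910/3.23 = 45.359 sabins.
Shortfall: 45.359 − 30.134 = 15.2 sabins.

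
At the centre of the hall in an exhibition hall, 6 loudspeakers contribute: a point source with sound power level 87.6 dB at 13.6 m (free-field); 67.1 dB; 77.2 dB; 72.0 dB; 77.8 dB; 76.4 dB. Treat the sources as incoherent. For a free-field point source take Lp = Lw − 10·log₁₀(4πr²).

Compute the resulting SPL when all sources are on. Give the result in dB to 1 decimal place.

Source at 13.6 m: Lp = 87.6 − 10·log₁₀(4π·13.6²) = 87.6 − 10·log₁₀(2324.276) = 53.9 dB.
Sum in the linear (power) domain: Σ 10^(Lᵢ/10) = 10^(53.9/10) + 10^(67.1/10) + 10^(77.2/10) + 10^(72.0/10) + 10^(77.8/10) + 10^(76.4/10) = 1.776e+08.
Back to dB: 10·log₁₀ Σ = 82.5 dB.

82.5 dB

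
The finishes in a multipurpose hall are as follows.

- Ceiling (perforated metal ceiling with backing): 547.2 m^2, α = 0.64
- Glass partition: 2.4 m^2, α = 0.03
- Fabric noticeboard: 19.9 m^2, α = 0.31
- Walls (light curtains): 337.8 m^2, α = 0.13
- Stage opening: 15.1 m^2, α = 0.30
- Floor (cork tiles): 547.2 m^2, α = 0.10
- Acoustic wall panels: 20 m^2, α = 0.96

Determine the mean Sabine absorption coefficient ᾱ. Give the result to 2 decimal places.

Total surface area S = 1489.6 m^2.
Weighted sum Σ Sα = 478.813.
ᾱ = 478.813 / 1489.6 = 0.32.

0.32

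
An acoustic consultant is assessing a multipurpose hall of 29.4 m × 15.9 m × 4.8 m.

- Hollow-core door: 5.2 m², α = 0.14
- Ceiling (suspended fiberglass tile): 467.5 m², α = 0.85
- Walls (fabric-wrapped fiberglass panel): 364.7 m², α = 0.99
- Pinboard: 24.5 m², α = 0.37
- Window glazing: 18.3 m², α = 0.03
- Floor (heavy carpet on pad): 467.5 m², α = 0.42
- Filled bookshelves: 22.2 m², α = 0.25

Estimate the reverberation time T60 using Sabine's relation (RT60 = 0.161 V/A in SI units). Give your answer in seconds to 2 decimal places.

0.37 s

Summing Sᵢαᵢ: 0.728 + 397.375 + 361.053 + 9.065 + 0.549 + 196.350 + 5.550 → A = 970.670 sabins.
Room volume: 2243.808 m³.
Sabine: RT60 = 0.161 × 2243.808 / 970.670 = 0.37 s.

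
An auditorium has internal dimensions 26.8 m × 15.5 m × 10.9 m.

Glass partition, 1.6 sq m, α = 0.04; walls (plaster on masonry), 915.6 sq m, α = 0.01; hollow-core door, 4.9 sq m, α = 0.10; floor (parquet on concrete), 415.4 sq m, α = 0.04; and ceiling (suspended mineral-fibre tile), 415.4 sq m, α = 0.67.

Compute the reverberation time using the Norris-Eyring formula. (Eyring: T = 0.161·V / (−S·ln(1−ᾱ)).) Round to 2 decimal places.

2.18 s

S = Σ Sᵢ = 1752.9 sq m.
Σ(Sᵢαᵢ) = 1.6×0.04 + 915.6×0.01 + 4.9×0.10 + 415.4×0.04 + 415.4×0.67 = 304.644.
Mean coefficient ᾱ = A/S = 0.1738.
Eyring denominator: −S ln(1−ᾱ) = 334.661.
V = 26.8 × 15.5 × 10.9 = 4527.86 m³.
RT60 = 0.161 × 4527.86 / 334.661 = 2.18 s.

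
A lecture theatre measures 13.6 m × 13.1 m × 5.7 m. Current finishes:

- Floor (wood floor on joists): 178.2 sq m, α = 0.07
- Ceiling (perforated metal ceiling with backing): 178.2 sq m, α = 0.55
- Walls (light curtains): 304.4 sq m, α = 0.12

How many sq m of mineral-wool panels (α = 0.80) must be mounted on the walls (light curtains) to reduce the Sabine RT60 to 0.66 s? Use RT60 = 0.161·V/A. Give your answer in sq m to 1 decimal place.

Summing Sᵢαᵢ: 12.474 + 98.010 + 36.528 → A₁ = 147.012 sabins.
V = 1015.512 m³. Target absorption A₂ = 0.161 × 1015.512 / 0.66 = 247.723 sabins.
ΔA needed = 247.723 − 147.012 = 100.711 sabins.
Net gain per sq m: Δα = 0.80 − 0.12 = 0.68.
Panel area = 100.711 / 0.68 = 148.1 sq m.

148.1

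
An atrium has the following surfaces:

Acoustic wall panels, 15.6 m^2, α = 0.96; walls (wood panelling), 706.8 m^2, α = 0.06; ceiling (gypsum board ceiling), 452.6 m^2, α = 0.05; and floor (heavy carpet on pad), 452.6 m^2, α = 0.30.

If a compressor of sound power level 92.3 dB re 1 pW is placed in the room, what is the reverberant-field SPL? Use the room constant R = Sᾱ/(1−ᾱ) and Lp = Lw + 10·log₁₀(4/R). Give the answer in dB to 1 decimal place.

74.4 dB

A = 215.794 sabins; S = 1627.6 m^2.
ᾱ = 215.794/1627.6 = 0.1326; R = Sᾱ/(1−ᾱ) = 215.794/(1−0.1326) = 248.783 m^2.
Lp = Lw + 10 log₁₀(4/R) = 92.3 -17.94 = 74.4 dB.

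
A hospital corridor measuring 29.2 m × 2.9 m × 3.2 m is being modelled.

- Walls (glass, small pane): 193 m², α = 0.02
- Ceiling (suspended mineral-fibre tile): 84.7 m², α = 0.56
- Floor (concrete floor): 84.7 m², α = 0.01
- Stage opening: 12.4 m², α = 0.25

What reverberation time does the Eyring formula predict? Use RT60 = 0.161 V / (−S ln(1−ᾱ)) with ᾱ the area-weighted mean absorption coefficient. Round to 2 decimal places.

Total surface area S = 193 + 84.7 + 84.7 + 12.4 = 374.8 m².
Σ(Sᵢαᵢ) = 193·0.02 + 84.7·0.56 + 84.7·0.01 + 12.4·0.25 = 55.239.
ᾱ = 55.239 / 374.8 = 0.1474.
Eyring denominator: −S ln(1−ᾱ) = 59.767.
V = 29.2 × 2.9 × 3.2 = 270.976 m³.
T = 0.161·V/[−S·ln(1−ᾱ)] = 0.161·270.976/59.767 = 0.73 s.

0.73 seconds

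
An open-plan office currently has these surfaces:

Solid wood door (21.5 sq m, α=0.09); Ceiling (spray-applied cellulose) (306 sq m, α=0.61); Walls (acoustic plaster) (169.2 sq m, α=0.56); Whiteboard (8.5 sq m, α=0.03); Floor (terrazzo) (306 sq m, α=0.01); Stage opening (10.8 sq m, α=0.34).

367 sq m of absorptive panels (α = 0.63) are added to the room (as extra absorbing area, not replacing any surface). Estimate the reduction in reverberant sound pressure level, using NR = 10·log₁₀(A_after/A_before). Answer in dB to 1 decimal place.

Total absorption A_before = 21.5×0.09 + 306×0.61 + 169.2×0.56 + 8.5×0.03 + 306×0.01 + 10.8×0.34
  = 1.935 + 186.660 + 94.752 + 0.255 + 3.060 + 3.672 = 290.334 sq m sabins.
Treatment contributes 367·0.63 = 231.210 sabins.
A_after = 290.334 + 231.210 = 521.544 sabins.
NR = 10·log₁₀(521.544/290.334) = 2.5 dB.

2.5 dB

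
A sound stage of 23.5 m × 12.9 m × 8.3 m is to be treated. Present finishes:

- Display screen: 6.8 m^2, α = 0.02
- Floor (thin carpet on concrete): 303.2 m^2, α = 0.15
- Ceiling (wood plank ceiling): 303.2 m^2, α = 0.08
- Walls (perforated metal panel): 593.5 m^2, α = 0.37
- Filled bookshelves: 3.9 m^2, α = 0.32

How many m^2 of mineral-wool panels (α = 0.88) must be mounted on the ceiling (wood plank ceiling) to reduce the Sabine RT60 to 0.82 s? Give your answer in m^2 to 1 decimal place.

Total absorption A₁ = 6.8×0.02 + 303.2×0.15 + 303.2×0.08 + 593.5×0.37 + 3.9×0.32
  = 0.136 + 45.480 + 24.256 + 219.595 + 1.248 = 290.715 m^2 sabins.
V = 2516.145 m³. Target absorption A₂ = 0.161 × 2516.145 / 0.82 = 494.024 sabins.
Absorption to add: 494.024 − 290.715 = 203.309 sabins.
Each m^2 of panel replacing the ceiling (wood plank ceiling) adds (0.88 − 0.08) = 0.80 sabins.
Panel area = 203.309 / 0.80 = 254.1 m^2.

254.1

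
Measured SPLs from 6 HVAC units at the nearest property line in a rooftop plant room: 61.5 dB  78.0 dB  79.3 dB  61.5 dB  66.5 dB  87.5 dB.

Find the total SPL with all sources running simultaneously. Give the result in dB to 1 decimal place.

Converting to relative power and adding: 10^(61.5/10) + 10^(78.0/10) + 10^(79.3/10) + 10^(61.5/10) + 10^(66.5/10) + 10^(87.5/10) = 7.178e+08.
Back to dB: 10·log₁₀ Σ = 88.6 dB.

88.6 dB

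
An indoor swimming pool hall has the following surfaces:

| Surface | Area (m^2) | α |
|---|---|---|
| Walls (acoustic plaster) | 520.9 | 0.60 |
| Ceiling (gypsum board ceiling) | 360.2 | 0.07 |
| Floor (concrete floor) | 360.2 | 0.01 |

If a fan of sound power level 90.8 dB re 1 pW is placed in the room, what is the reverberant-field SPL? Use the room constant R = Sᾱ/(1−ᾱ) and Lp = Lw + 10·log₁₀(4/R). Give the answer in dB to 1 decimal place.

70.1 dB

Σ(Sᵢαᵢ) = 520.9·0.60 + 360.2·0.07 + 360.2·0.01 = 341.356; total area S = 1241.3 m^2.
ᾱ = 341.356/1241.3 = 0.2750; R = Sᾱ/(1−ᾱ) = 341.356/(1−0.2750) = 470.836 m^2.
Lp = 90.8 + 10·log₁₀(4/470.836) = 90.8 + (-20.71) = 70.1 dB.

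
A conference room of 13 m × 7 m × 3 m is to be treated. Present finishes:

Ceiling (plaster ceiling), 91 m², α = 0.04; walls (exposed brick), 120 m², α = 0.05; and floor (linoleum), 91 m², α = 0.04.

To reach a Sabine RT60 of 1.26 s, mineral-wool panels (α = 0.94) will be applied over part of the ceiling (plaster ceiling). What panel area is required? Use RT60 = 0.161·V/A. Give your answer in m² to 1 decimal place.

A₁ = Σ Sᵢαᵢ = 91·0.04 + 120·0.05 + 91·0.04 = 13.280 sabins.
V = 273 m³. Target absorption A₂ = 0.161 × 273 / 1.26 = 34.883 sabins.
ΔA needed = 34.883 − 13.280 = 21.603 sabins.
Net gain per m²: Δα = 0.94 − 0.04 = 0.90.
Area = ΔA/Δα = 21.603/0.90 = 24.0 m².

24.0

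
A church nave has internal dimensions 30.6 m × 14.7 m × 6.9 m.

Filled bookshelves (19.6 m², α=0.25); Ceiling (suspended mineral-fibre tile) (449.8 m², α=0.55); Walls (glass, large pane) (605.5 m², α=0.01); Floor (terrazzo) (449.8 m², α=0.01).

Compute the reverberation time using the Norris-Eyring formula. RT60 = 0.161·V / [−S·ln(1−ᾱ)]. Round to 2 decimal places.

Total surface area S = 19.6 + 449.8 + 605.5 + 449.8 = 1524.7 m².
Σ(Sᵢαᵢ) = 19.6×0.25 + 449.8×0.55 + 605.5×0.01 + 449.8×0.01 = 262.843.
ᾱ = 262.843 / 1524.7 = 0.1724.
−S·ln(1−ᾱ) = −1524.7 × ln(1 − 0.1724) = 288.512.
V = 30.6 × 14.7 × 6.9 = 3103.758 m³.
RT60 = 0.161 × 3103.758 / 288.512 = 1.73 s.

1.73 s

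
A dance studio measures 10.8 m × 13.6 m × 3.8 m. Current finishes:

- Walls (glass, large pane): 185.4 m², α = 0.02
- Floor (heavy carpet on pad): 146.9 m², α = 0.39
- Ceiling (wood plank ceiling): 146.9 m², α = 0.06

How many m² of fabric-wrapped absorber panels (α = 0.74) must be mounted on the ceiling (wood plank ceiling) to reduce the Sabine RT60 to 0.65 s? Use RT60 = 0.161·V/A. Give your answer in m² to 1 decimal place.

Summing Sᵢαᵢ: 3.708 + 57.291 + 8.814 → A₁ = 69.813 sabins.
V = 558.144 m³. Target absorption A₂ = 0.161 × 558.144 / 0.65 = 138.248 sabins.
ΔA needed = 138.248 − 69.813 = 68.435 sabins.
Each m² of panel replacing the ceiling (wood plank ceiling) adds (0.74 − 0.06) = 0.68 sabins.
Panel area = 68.435 / 0.68 = 100.6 m².

100.6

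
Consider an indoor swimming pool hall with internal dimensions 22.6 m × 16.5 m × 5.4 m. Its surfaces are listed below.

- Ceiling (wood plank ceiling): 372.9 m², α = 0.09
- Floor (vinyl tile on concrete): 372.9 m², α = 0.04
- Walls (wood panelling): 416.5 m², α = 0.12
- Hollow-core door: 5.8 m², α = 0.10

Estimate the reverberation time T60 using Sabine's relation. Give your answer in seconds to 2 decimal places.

Total absorption A = 372.9×0.09 + 372.9×0.04 + 416.5×0.12 + 5.8×0.10
  = 33.561 + 14.916 + 49.980 + 0.580 = 99.037 m² sabins.
Volume V = 22.6 × 16.5 × 5.4 = 2013.66 m³.
T = 0.161 V/A = 0.161·2013.66/99.037 = 3.27 s.

3.27 s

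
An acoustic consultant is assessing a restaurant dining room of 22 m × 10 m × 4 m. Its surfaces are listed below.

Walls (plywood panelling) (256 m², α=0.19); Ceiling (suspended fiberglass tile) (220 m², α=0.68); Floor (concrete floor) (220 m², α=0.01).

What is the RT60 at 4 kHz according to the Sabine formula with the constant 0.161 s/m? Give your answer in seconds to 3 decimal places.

Summing Sᵢαᵢ: 48.640 + 149.600 + 2.200 → A = 200.440 sabins.
Room volume: 880 m³.
T = 0.161 V/A = 0.161·880/200.440 = 0.707 s.

0.707 sec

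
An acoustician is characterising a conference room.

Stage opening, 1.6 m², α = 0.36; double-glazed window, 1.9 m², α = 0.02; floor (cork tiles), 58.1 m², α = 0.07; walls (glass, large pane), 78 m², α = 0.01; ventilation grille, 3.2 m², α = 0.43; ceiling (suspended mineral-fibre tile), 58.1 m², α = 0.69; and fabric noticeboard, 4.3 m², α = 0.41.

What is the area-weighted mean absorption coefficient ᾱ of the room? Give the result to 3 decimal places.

0.237

Total surface area S = 205.2 m².
Σ(Sᵢαᵢ) = 1.6×0.36 + 1.9×0.02 + 58.1×0.07 + 78×0.01 + 3.2×0.43 + 58.1×0.69 + 4.3×0.41 = 48.689.
ᾱ = 48.689 / 205.2 = 0.237.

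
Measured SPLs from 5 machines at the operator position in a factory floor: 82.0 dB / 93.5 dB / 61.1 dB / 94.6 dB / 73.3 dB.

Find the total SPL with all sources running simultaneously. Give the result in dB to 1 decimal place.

97.2 dB

Converting to relative power and adding: 10^(82.0/10) + 10^(93.5/10) + 10^(61.1/10) + 10^(94.6/10) + 10^(73.3/10) = 5.304e+09.
Back to dB: 10·log₁₀ Σ = 97.2 dB.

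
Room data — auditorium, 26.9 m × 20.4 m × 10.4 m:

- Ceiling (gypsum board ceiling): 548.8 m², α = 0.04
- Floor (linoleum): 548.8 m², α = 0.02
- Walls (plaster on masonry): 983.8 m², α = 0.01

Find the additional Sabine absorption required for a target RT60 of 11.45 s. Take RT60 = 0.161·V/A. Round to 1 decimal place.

Summing Sᵢαᵢ: 21.952 + 10.976 + 9.838 → A₁ = 42.766 sabins.
For T = 11.45 s, need A₂ = 0.161·V/T = 0.161·5707.104/11.45 = 80.248 sabins.
Shortfall: 80.248 − 42.766 = 37.5 sabins.

37.5 sabins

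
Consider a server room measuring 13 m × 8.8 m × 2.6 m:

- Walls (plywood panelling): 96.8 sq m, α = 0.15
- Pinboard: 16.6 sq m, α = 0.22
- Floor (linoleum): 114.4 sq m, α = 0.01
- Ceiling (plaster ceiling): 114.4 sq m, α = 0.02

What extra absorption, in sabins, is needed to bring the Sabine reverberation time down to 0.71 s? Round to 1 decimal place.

A₁ = Σ Sᵢαᵢ = 96.8×0.15 + 16.6×0.22 + 114.4×0.01 + 114.4×0.02 = 21.604 sabins.
Target A₂ = 0.161·297.44/0.71 = 67.448 sabins (V = 297.44 m³).
Shortfall: 67.448 − 21.604 = 45.8 sabins.

45.8 sabins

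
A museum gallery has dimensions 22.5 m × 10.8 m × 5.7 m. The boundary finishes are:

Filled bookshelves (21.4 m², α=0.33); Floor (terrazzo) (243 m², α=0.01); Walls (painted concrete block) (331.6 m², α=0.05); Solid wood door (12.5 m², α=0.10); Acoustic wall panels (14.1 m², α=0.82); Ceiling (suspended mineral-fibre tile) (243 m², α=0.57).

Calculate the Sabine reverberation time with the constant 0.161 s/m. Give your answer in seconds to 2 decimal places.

Equivalent absorption area: A = 21.4·0.33 + 243·0.01 + 331.6·0.05 + 12.5·0.10 + 14.1·0.82 + 243·0.57 = 177.394 m².
Room volume: 1385.1 m³.
RT60 = 0.161 · V / A = 0.161 × 1385.1 / 177.394 = 1.26 s.

1.26 s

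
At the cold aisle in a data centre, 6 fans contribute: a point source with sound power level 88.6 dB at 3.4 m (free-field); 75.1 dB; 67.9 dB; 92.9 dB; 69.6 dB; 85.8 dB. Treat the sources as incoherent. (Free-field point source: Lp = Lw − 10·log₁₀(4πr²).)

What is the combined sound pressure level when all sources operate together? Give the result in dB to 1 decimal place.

93.8 dB

Source at 3.4 m: Lp = 88.6 − 10·log₁₀(4π·3.4²) = 88.6 − 10·log₁₀(145.267) = 67.0 dB.
Sum in the linear (power) domain: Σ 10^(Lᵢ/10) = 10^(67.0/10) + 10^(75.1/10) + 10^(67.9/10) + 10^(92.9/10) + 10^(69.6/10) + 10^(85.8/10) = 2.383e+09.
Combined level = 10 log₁₀(2.383e+09) = 93.8 dB.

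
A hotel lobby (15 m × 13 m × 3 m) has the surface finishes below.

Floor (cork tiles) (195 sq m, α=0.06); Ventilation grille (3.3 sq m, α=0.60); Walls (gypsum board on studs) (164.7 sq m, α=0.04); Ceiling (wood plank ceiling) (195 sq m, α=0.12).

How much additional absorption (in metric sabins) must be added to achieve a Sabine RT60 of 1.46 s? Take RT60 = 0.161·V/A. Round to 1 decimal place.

20.8 sabins

Equivalent absorption area: A₁ = 195×0.06 + 3.3×0.60 + 164.7×0.04 + 195×0.12 = 43.668 sq m.
For T = 1.46 s, need A₂ = 0.161·V/T = 0.161·585/1.46 = 64.510 sabins.
Shortfall: 64.510 − 43.668 = 20.8 sabins.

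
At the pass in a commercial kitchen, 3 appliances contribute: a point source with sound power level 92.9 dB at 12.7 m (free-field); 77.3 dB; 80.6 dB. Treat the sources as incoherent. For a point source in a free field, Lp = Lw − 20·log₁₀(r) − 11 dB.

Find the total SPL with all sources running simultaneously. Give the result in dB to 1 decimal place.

82.3 dB

Source at 12.7 m: Lp = 92.9 − 20·log₁₀(12.7) − 11 = 59.8 dB.
Converting to relative power and adding: 10^(59.8/10) + 10^(77.3/10) + 10^(80.6/10) = 1.695e+08.
Back to dB: 10·log₁₀ Σ = 82.3 dB.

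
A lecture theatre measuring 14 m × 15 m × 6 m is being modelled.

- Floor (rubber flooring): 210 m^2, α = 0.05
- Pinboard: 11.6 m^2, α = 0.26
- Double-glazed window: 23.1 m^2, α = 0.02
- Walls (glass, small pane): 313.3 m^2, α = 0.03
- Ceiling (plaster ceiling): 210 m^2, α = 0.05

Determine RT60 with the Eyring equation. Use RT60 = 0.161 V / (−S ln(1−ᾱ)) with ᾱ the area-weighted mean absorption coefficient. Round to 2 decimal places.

5.86 sec

S = Σ Sᵢ = 768.0 m^2.
Σ(Sᵢαᵢ) = 210×0.05 + 11.6×0.26 + 23.1×0.02 + 313.3×0.03 + 210×0.05 = 33.877.
ᾱ = 33.877 / 768.0 = 0.0441.
Eyring denominator: −S ln(1−ᾱ) = 34.638.
V = 14 × 15 × 6 = 1260 m³.
T = 0.161·V/[−S·ln(1−ᾱ)] = 0.161·1260/34.638 = 5.86 s.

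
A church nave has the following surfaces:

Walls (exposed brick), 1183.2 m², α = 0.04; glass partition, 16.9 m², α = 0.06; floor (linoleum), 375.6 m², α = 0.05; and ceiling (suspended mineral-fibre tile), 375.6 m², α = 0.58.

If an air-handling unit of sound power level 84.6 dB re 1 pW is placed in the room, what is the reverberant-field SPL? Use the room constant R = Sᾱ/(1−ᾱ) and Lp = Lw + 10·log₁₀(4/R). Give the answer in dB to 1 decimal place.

Σ(Sᵢαᵢ) = 1183.2×0.04 + 16.9×0.06 + 375.6×0.05 + 375.6×0.58 = 284.970; total area S = 1951.3 m².
ᾱ = 0.1460, so room constant R = A/(1−ᾱ) = 333.689 m².
Lp = 84.6 + 10·log₁₀(4/333.689) = 84.6 + (-19.21) = 65.4 dB.

65.4 dB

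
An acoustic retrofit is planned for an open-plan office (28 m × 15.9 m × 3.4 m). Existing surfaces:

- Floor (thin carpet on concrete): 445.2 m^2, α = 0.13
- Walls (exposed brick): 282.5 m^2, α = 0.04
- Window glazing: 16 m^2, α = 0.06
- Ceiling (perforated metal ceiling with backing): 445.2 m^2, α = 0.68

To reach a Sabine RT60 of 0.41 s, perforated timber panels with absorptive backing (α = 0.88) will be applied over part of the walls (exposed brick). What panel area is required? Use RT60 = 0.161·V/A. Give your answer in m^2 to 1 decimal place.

Equivalent absorption area: A₁ = 445.2*0.13 + 282.5*0.04 + 16*0.06 + 445.2*0.68 = 372.872 m^2.
V = 1513.68 m³. Target absorption A₂ = 0.161 × 1513.68 / 0.41 = 594.396 sabins.
ΔA needed = 594.396 − 372.872 = 221.524 sabins.
Net gain per m^2: Δα = 0.88 − 0.04 = 0.84.
Panel area = 221.524 / 0.84 = 263.7 m^2.

263.7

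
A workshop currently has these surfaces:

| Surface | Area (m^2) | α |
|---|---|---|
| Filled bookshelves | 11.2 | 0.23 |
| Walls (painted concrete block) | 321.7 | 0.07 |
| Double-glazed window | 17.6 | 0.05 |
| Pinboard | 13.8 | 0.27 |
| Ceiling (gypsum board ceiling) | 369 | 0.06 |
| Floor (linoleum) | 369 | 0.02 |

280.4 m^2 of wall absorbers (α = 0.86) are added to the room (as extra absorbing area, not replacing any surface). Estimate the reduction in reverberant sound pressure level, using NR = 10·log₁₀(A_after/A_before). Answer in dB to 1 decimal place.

7.1 dB

Equivalent absorption area: A_before = 11.2*0.23 + 321.7*0.07 + 17.6*0.05 + 13.8*0.27 + 369*0.06 + 369*0.02 = 59.221 m^2.
Treatment contributes 280.4·0.86 = 241.144 sabins.
New total A_after = 300.365 sabins.
NR = 10·log₁₀(300.365/59.221) = 7.1 dB.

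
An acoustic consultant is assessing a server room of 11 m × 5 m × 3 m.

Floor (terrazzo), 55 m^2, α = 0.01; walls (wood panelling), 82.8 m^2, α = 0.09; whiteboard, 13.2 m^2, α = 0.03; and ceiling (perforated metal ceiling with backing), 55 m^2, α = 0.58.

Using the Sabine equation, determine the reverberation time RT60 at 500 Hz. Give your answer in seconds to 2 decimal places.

Summing Sᵢαᵢ: 0.550 + 7.452 + 0.396 + 31.900 → A = 40.298 sabins.
Volume V = 11 × 5 × 3 = 165 m³.
Sabine: RT60 = 0.161 × 165 / 40.298 = 0.66 s.

0.66 seconds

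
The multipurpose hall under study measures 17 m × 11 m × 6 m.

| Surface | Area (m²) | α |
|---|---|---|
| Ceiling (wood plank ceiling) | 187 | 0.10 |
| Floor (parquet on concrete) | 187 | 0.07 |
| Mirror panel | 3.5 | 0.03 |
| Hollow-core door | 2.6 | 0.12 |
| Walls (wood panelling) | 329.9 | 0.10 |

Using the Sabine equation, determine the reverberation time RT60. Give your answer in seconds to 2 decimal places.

2.77 seconds

Equivalent absorption area: A = 187×0.10 + 187×0.07 + 3.5×0.03 + 2.6×0.12 + 329.9×0.10 = 65.197 m².
V = 17·11·6 = 1122 m³.
Sabine: RT60 = 0.161 × 1122 / 65.197 = 2.77 s.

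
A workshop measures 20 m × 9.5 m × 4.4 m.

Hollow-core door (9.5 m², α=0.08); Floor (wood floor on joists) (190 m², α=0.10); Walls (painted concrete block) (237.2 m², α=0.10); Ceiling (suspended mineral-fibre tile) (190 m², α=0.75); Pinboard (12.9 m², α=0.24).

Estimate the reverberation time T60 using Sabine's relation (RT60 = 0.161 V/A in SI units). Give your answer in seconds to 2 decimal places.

0.71 sec

Summing Sᵢαᵢ: 0.760 + 19.000 + 23.720 + 142.500 + 3.096 → A = 189.076 sabins.
V = 20·9.5·4.4 = 836 m³.
T = 0.161 V/A = 0.161·836/189.076 = 0.71 s.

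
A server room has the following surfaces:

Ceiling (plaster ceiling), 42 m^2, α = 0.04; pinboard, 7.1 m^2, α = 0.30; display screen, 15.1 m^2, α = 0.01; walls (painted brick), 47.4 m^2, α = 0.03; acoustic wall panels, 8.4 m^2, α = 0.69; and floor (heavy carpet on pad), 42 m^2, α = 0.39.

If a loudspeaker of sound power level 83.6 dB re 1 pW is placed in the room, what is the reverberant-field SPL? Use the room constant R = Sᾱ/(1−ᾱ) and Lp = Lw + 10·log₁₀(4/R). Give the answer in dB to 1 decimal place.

74.4 dB

Σ(Sᵢαᵢ) = 42·0.04 + 7.1·0.30 + 15.1·0.01 + 47.4·0.03 + 8.4·0.69 + 42·0.39 = 27.559; total area S = 162.0 m^2.
ᾱ = 0.1701, so room constant R = A/(1−ᾱ) = 33.208 m^2.
Lp = Lw + 10 log₁₀(4/R) = 83.6 -9.19 = 74.4 dB.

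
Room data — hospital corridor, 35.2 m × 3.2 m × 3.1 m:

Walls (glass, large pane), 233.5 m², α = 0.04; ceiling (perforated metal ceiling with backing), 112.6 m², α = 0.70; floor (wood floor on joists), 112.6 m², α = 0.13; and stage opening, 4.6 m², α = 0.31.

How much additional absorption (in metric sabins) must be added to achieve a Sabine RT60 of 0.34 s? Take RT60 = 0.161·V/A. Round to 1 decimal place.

61.1 sabins

Equivalent absorption area: A₁ = 233.5·0.04 + 112.6·0.70 + 112.6·0.13 + 4.6·0.31 = 104.224 m².
For T = 0.34 s, need A₂ = 0.161·V/T = 0.161·349.184/0.34 = 165.349 sabins.
Shortfall: 165.349 − 104.224 = 61.1 sabins.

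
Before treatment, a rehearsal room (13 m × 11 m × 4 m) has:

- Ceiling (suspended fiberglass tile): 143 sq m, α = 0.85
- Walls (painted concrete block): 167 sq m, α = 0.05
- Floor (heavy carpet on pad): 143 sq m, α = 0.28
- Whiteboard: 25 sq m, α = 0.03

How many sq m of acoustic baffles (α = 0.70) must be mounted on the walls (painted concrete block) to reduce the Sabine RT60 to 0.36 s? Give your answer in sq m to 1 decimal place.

Equivalent absorption area: A₁ = 143×0.85 + 167×0.05 + 143×0.28 + 25×0.03 = 170.690 sq m.
Required A₂ = 0.161·572/0.36 = 255.811 sabins.
ΔA needed = 255.811 − 170.690 = 85.121 sabins.
Net gain per sq m: Δα = 0.70 − 0.05 = 0.65.
Panel area = 85.121 / 0.65 = 131.0 sq m.

131.0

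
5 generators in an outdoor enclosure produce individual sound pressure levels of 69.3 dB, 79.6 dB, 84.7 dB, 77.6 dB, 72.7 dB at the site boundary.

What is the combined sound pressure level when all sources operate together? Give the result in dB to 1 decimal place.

86.7 dB

Σ 10^(Lᵢ/10) = 4.71e+08.
L_total = 10·log₁₀(4.71e+08) = 86.7 dB.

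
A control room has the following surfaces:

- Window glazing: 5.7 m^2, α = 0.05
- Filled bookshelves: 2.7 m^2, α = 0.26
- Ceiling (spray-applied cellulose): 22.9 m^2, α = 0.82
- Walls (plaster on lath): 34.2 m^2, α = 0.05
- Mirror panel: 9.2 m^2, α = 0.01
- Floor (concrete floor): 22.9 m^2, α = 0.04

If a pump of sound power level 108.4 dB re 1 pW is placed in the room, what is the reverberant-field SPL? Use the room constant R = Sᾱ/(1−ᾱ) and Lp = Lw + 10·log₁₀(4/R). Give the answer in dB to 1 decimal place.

Σ(Sᵢαᵢ) = 5.7×0.05 + 2.7×0.26 + 22.9×0.82 + 34.2×0.05 + 9.2×0.01 + 22.9×0.04 = 22.483; total area S = 97.6 m^2.
ᾱ = 0.2304, so room constant R = A/(1−ᾱ) = 29.214 m^2.
Lp = Lw + 10 log₁₀(4/R) = 108.4 -8.64 = 99.8 dB.

99.8 dB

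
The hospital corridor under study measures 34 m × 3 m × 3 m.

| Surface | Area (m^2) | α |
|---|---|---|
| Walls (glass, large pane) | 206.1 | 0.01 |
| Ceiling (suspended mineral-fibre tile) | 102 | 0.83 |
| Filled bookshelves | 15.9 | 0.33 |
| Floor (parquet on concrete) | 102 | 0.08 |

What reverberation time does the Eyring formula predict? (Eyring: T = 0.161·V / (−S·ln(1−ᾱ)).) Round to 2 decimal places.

Total surface area S = 206.1 + 102 + 15.9 + 102 = 426.0 m^2.
Σ(Sᵢαᵢ) = 206.1·0.01 + 102·0.83 + 15.9·0.33 + 102·0.08 = 100.128.
Mean coefficient ᾱ = A/S = 0.2350.
Eyring denominator: −S ln(1−ᾱ) = 114.117.
V = 34 × 3 × 3 = 306 m³.
RT60 = 0.161 × 306 / 114.117 = 0.43 s.

0.43 sec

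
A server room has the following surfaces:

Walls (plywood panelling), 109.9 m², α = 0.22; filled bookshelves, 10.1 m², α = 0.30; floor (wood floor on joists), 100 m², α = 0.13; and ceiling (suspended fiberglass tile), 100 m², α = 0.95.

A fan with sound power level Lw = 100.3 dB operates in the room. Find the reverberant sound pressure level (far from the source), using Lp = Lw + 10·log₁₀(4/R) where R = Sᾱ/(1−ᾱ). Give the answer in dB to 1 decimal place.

A = 135.208 sabins; S = 320.0 m².
ᾱ = 135.208/320.0 = 0.4225; R = Sᾱ/(1−ᾱ) = 135.208/(1−0.4225) = 234.126 m².
Lp = 100.3 + 10·log₁₀(4/234.126) = 100.3 + (-17.67) = 82.6 dB.

82.6 dB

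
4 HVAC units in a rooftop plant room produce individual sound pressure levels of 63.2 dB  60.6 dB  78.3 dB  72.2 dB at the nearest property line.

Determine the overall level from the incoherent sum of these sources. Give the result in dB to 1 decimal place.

79.4 dB

Sum in the linear (power) domain: Σ 10^(Lᵢ/10) = 10^(63.2/10) + 10^(60.6/10) + 10^(78.3/10) + 10^(72.2/10) = 8.744e+07.
L_total = 10·log₁₀(8.744e+07) = 79.4 dB.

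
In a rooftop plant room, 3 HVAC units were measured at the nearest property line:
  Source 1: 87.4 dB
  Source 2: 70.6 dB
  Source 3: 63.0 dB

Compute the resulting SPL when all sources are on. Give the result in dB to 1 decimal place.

Sum in the linear (power) domain: Σ 10^(Lᵢ/10) = 10^(87.4/10) + 10^(70.6/10) + 10^(63.0/10) = 5.63e+08.
Back to dB: 10·log₁₀ Σ = 87.5 dB.

87.5 dB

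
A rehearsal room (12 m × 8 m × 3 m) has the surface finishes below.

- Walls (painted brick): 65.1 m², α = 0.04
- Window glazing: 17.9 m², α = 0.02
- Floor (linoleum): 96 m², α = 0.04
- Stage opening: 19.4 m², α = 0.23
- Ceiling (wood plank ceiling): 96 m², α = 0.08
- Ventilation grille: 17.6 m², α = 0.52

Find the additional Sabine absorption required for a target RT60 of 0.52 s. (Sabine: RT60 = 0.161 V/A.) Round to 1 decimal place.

61.1 sabins

A₁ = Σ Sᵢαᵢ = 65.1*0.04 + 17.9*0.02 + 96*0.04 + 19.4*0.23 + 96*0.08 + 17.6*0.52 = 28.096 sabins.
Target A₂ = 0.161·288/0.52 = 89.169 sabins (V = 288 m³).
Additional absorption ΔA = 89.169 − 28.096 = 61.1 sabins.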